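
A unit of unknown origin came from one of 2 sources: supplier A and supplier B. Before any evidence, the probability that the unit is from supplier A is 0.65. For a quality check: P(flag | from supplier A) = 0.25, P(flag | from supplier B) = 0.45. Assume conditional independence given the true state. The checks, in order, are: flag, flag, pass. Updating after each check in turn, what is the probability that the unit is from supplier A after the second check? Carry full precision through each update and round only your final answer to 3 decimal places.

Apply Bayes' rule sequentially, carrying P(supplier A) forward.
After 'flag': P(supplier A) = 0.25·0.6500 / (0.25·0.6500 + 0.45·0.3500) ≈ 0.5078
After 'flag': P(supplier A) = 0.25·0.5078 / (0.25·0.5078 + 0.45·0.4922) ≈ 0.3643

0.364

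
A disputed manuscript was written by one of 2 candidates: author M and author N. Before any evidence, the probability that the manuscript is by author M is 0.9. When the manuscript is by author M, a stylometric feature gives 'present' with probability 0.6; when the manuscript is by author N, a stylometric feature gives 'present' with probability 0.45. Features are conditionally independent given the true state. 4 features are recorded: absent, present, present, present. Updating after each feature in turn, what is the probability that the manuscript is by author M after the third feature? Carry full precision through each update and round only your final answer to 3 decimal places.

After 'absent': P(author M) = 0.4·0.9000 / (0.4·0.9000 + 0.55·0.1000) ≈ 0.8675
After 'present': P(author M) = 0.6·0.8675 / (0.6·0.8675 + 0.45·0.1325) ≈ 0.8972
After 'present': P(author M) = 0.6·0.8972 / (0.6·0.8972 + 0.45·0.1028) ≈ 0.9209

0.921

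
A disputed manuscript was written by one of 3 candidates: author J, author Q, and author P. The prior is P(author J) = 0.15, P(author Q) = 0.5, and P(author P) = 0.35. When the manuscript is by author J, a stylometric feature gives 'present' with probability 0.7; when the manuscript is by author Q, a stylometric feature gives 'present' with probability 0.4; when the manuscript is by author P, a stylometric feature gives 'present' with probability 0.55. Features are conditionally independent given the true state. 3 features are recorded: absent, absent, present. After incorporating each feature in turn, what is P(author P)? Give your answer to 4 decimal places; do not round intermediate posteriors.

After 'absent': normaliser = 0.3·0.1500 + 0.6·0.5000 + 0.45·0.3500; P(author J) ≈ 0.0896, P(author Q) ≈ 0.5970, P(author P) ≈ 0.3134
After 'absent': normaliser = 0.3·0.0896 + 0.6·0.5970 + 0.45·0.3134; P(author J) ≈ 0.0511, P(author Q) ≈ 0.6809, P(author P) ≈ 0.2681
After 'present': normaliser = 0.7·0.0511 + 0.4·0.6809 + 0.55·0.2681; P(author J) ≈ 0.0785, P(author Q) ≈ 0.5979, P(author P) ≈ 0.3237

0.3237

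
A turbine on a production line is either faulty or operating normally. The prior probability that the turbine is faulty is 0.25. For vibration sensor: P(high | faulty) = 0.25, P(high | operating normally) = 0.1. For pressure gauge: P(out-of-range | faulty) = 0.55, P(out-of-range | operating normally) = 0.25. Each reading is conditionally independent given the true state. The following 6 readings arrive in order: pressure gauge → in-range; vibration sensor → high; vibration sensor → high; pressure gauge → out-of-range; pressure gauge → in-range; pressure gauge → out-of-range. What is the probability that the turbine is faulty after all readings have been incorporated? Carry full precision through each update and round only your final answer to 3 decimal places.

0.784

Each posterior becomes the prior for the next update.
After pressure gauge='in-range': P(faulty) = 0.45·0.2500 / (0.45·0.2500 + 0.75·0.7500) ≈ 0.1667
After vibration sensor='high': P(faulty) = 0.25·0.1667 / (0.25·0.1667 + 0.1·0.8333) ≈ 0.3333
After vibration sensor='high': P(faulty) = 0.25·0.3333 / (0.25·0.3333 + 0.1·0.6667) ≈ 0.5556
After pressure gauge='out-of-range': P(faulty) = 0.55·0.5556 / (0.55·0.5556 + 0.25·0.4444) ≈ 0.7333
After pressure gauge='in-range': P(faulty) = 0.45·0.7333 / (0.45·0.7333 + 0.75·0.2667) ≈ 0.6226
After pressure gauge='out-of-range': P(faulty) = 0.55·0.6226 / (0.55·0.6226 + 0.25·0.3774) ≈ 0.7840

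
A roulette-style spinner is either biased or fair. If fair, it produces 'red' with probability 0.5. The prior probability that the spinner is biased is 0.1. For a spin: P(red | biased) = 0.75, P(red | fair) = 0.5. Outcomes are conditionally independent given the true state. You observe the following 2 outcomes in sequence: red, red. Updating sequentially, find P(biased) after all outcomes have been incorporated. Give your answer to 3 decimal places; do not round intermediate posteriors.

0.200

After 'red': P(biased) = 0.75·0.1000 / (0.75·0.1000 + 0.5·0.9000) ≈ 0.1429
After 'red': P(biased) = 0.75·0.1429 / (0.75·0.1429 + 0.5·0.8571) ≈ 0.2000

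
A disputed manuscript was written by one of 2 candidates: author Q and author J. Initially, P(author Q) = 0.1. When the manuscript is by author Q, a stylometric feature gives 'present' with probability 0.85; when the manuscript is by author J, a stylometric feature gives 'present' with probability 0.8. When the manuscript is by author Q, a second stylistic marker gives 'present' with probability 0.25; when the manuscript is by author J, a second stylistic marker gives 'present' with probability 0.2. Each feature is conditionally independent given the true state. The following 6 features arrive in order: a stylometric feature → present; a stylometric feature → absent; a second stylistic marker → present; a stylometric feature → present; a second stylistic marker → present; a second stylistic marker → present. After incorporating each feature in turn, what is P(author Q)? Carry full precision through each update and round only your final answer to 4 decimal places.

After a stylometric feature='present': P(author Q) = 0.85·0.1000 / (0.85·0.1000 + 0.8·0.9000) ≈ 0.1056
After a stylometric feature='absent': P(author Q) = 0.15·0.1056 / (0.15·0.1056 + 0.2·0.8944) ≈ 0.0813
After a second stylistic marker='present': P(author Q) = 0.25·0.0813 / (0.25·0.0813 + 0.2·0.9187) ≈ 0.0996
After a stylometric feature='present': P(author Q) = 0.85·0.0996 / (0.85·0.0996 + 0.8·0.9004) ≈ 0.1052
After a second stylistic marker='present': P(author Q) = 0.25·0.1052 / (0.25·0.1052 + 0.2·0.8948) ≈ 0.1282
After a second stylistic marker='present': P(author Q) = 0.25·0.1282 / (0.25·0.1282 + 0.2·0.8718) ≈ 0.1552

0.1552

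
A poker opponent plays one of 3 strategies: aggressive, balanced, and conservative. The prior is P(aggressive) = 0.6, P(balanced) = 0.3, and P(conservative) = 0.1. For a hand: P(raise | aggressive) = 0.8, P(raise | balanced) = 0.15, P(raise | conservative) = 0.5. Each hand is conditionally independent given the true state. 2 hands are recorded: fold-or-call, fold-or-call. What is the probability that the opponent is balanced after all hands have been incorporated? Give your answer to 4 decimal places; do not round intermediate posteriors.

0.8156

After 'fold-or-call': normaliser = 0.2·0.6000 + 0.85·0.3000 + 0.5·0.1000; P(aggressive) ≈ 0.2824, P(balanced) ≈ 0.6000, P(conservative) ≈ 0.1176
After 'fold-or-call': normaliser = 0.2·0.2824 + 0.85·0.6000 + 0.5·0.1176; P(aggressive) ≈ 0.0903, P(balanced) ≈ 0.8156, P(conservative) ≈ 0.0941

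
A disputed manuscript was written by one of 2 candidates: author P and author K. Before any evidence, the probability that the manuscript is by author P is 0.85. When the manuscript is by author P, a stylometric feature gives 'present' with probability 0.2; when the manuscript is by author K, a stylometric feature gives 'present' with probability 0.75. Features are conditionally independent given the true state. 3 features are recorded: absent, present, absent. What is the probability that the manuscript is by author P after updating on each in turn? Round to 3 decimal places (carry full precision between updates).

0.939

After 'absent': P(author P) = 0.8·0.8500 / (0.8·0.8500 + 0.25·0.1500) ≈ 0.9477
After 'present': P(author P) = 0.2·0.9477 / (0.2·0.9477 + 0.75·0.0523) ≈ 0.8286
After 'absent': P(author P) = 0.8·0.8286 / (0.8·0.8286 + 0.25·0.1714) ≈ 0.9393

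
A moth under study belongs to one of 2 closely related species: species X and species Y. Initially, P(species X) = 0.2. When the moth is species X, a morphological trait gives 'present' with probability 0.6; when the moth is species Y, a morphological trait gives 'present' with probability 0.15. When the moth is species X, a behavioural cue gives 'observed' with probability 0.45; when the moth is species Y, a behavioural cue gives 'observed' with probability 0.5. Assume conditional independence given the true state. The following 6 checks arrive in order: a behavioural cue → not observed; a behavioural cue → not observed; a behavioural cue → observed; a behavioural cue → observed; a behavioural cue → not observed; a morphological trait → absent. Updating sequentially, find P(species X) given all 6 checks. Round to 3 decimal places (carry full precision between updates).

After a behavioural cue='not observed': P(species X) = 0.55·0.2000 / (0.55·0.2000 + 0.5·0.8000) ≈ 0.2157
After a behavioural cue='not observed': P(species X) = 0.55·0.2157 / (0.55·0.2157 + 0.5·0.7843) ≈ 0.2322
After a behavioural cue='observed': P(species X) = 0.45·0.2322 / (0.45·0.2322 + 0.5·0.7678) ≈ 0.2140
After a behavioural cue='observed': P(species X) = 0.45·0.2140 / (0.45·0.2140 + 0.5·0.7860) ≈ 0.1968
After a behavioural cue='not observed': P(species X) = 0.55·0.1968 / (0.55·0.1968 + 0.5·0.8032) ≈ 0.2123
After a morphological trait='absent': P(species X) = 0.4·0.2123 / (0.4·0.2123 + 0.85·0.7877) ≈ 0.1126

0.113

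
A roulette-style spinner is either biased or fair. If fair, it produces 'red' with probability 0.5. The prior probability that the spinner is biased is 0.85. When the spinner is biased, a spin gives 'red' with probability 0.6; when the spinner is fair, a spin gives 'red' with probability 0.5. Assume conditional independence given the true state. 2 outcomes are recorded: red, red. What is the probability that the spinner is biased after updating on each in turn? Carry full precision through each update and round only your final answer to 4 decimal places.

After 'red': P(biased) = 0.6·0.8500 / (0.6·0.8500 + 0.5·0.1500) ≈ 0.8718
After 'red': P(biased) = 0.6·0.8718 / (0.6·0.8718 + 0.5·0.1282) ≈ 0.8908

0.8908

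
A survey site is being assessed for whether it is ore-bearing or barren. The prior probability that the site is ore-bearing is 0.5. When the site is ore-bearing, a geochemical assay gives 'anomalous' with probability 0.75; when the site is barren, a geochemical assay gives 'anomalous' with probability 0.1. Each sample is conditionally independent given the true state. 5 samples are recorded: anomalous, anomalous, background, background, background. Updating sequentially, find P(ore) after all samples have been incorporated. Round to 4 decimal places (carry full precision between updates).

0.5466

After 'anomalous': P(ore) = 0.75·0.5000 / (0.75·0.5000 + 0.1·0.5000) ≈ 0.8824
After 'anomalous': P(ore) = 0.75·0.8824 / (0.75·0.8824 + 0.1·0.1176) ≈ 0.9825
After 'background': P(ore) = 0.25·0.9825 / (0.25·0.9825 + 0.9·0.0175) ≈ 0.9398
After 'background': P(ore) = 0.25·0.9398 / (0.25·0.9398 + 0.9·0.0602) ≈ 0.8127
After 'background': P(ore) = 0.25·0.8127 / (0.25·0.8127 + 0.9·0.1873) ≈ 0.5466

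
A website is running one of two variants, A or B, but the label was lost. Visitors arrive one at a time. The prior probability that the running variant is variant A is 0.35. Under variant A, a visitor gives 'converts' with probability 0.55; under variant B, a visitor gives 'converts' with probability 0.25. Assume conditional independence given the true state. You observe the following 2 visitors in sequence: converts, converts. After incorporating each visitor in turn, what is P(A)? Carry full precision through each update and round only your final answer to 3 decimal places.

0.723

After 'converts': P(A) = 0.55·0.3500 / (0.55·0.3500 + 0.25·0.6500) ≈ 0.5423
After 'converts': P(A) = 0.55·0.5423 / (0.55·0.5423 + 0.25·0.4577) ≈ 0.7227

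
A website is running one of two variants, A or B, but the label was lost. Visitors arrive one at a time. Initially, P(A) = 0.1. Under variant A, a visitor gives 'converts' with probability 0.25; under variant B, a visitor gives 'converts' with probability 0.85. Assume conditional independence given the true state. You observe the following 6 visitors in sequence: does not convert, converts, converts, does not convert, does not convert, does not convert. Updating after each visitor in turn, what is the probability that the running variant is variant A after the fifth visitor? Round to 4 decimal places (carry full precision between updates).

0.5458

After 'does not convert': P(A) = 0.75·0.1000 / (0.75·0.1000 + 0.15·0.9000) ≈ 0.3571
After 'converts': P(A) = 0.25·0.3571 / (0.25·0.3571 + 0.85·0.6429) ≈ 0.1404
After 'converts': P(A) = 0.25·0.1404 / (0.25·0.1404 + 0.85·0.8596) ≈ 0.0459
After 'does not convert': P(A) = 0.75·0.0459 / (0.75·0.0459 + 0.15·0.9541) ≈ 0.1937
After 'does not convert': P(A) = 0.75·0.1937 / (0.75·0.1937 + 0.15·0.8063) ≈ 0.5458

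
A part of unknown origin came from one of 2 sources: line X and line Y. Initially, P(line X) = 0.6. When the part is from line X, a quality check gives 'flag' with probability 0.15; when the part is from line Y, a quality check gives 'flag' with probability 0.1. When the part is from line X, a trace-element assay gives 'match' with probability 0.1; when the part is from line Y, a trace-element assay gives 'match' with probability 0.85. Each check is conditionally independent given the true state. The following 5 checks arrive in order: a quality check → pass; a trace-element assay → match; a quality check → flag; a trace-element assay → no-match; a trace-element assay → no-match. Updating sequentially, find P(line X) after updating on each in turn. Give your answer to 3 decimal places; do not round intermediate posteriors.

After a quality check='pass': P(line X) = 0.85·0.6000 / (0.85·0.6000 + 0.9·0.4000) ≈ 0.5862
After a trace-element assay='match': P(line X) = 0.1·0.5862 / (0.1·0.5862 + 0.85·0.4138) ≈ 0.1429
After a quality check='flag': P(line X) = 0.15·0.1429 / (0.15·0.1429 + 0.1·0.8571) ≈ 0.2000
After a trace-element assay='no-match': P(line X) = 0.9·0.2000 / (0.9·0.2000 + 0.15·0.8000) ≈ 0.6000
After a trace-element assay='no-match': P(line X) = 0.9·0.6000 / (0.9·0.6000 + 0.15·0.4000) ≈ 0.9000

0.900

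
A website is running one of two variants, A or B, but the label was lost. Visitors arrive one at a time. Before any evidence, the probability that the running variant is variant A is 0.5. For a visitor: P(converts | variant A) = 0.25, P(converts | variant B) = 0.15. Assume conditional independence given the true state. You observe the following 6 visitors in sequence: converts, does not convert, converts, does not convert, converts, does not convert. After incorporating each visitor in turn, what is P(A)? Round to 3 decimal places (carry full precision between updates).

0.761

After 'converts': P(A) = 0.25·0.5000 / (0.25·0.5000 + 0.15·0.5000) ≈ 0.6250
After 'does not convert': P(A) = 0.75·0.6250 / (0.75·0.6250 + 0.85·0.3750) ≈ 0.5952
After 'converts': P(A) = 0.25·0.5952 / (0.25·0.5952 + 0.15·0.4048) ≈ 0.7102
After 'does not convert': P(A) = 0.75·0.7102 / (0.75·0.7102 + 0.85·0.2898) ≈ 0.6838
After 'converts': P(A) = 0.25·0.6838 / (0.25·0.6838 + 0.15·0.3162) ≈ 0.7828
After 'does not convert': P(A) = 0.75·0.7828 / (0.75·0.7828 + 0.85·0.2172) ≈ 0.7608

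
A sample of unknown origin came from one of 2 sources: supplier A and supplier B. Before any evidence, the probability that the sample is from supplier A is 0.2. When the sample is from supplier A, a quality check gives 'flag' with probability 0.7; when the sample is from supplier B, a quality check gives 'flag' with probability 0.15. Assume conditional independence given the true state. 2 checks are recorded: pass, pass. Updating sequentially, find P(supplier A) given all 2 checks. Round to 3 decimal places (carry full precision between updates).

Each posterior becomes the prior for the next update.
After 'pass': P(supplier A) = 0.3·0.2000 / (0.3·0.2000 + 0.85·0.8000) ≈ 0.0811
After 'pass': P(supplier A) = 0.3·0.0811 / (0.3·0.0811 + 0.85·0.9189) ≈ 0.0302

0.030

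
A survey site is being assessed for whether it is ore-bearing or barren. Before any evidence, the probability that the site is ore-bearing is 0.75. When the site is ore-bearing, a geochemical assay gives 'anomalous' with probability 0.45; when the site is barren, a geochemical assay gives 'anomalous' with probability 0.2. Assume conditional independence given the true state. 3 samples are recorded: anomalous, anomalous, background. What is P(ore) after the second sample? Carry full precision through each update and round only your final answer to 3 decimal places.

Each posterior becomes the prior for the next update.
After 'anomalous': P(ore) = 0.45·0.7500 / (0.45·0.7500 + 0.2·0.2500) ≈ 0.8710
After 'anomalous': P(ore) = 0.45·0.8710 / (0.45·0.8710 + 0.2·0.1290) ≈ 0.9382

0.938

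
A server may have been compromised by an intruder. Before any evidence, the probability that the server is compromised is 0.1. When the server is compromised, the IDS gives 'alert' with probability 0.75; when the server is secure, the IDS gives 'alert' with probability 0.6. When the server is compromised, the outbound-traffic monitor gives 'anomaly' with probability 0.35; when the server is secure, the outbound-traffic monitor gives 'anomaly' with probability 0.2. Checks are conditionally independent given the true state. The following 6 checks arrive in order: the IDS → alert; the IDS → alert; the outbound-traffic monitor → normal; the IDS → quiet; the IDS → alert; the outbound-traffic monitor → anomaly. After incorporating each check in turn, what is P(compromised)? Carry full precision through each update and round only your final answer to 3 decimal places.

Apply Bayes' rule sequentially, carrying P(compromised) forward.
After the IDS='alert': P(compromised) = 0.75·0.1000 / (0.75·0.1000 + 0.6·0.9000) ≈ 0.1220
After the IDS='alert': P(compromised) = 0.75·0.1220 / (0.75·0.1220 + 0.6·0.8780) ≈ 0.1479
After the outbound-traffic monitor='normal': P(compromised) = 0.65·0.1479 / (0.65·0.1479 + 0.8·0.8521) ≈ 0.1236
After the IDS='quiet': P(compromised) = 0.25·0.1236 / (0.25·0.1236 + 0.4·0.8764) ≈ 0.0810
After the IDS='alert': P(compromised) = 0.75·0.0810 / (0.75·0.0810 + 0.6·0.9190) ≈ 0.0993
After the outbound-traffic monitor='anomaly': P(compromised) = 0.35·0.0993 / (0.35·0.0993 + 0.2·0.9007) ≈ 0.1617

0.162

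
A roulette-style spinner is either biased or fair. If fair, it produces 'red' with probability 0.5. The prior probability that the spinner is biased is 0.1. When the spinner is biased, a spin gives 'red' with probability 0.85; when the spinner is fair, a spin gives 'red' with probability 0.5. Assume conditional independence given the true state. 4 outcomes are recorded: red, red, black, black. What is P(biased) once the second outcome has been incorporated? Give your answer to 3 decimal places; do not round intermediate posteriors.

0.243

After 'red': P(biased) = 0.85·0.1000 / (0.85·0.1000 + 0.5·0.9000) ≈ 0.1589
After 'red': P(biased) = 0.85·0.1589 / (0.85·0.1589 + 0.5·0.8411) ≈ 0.2431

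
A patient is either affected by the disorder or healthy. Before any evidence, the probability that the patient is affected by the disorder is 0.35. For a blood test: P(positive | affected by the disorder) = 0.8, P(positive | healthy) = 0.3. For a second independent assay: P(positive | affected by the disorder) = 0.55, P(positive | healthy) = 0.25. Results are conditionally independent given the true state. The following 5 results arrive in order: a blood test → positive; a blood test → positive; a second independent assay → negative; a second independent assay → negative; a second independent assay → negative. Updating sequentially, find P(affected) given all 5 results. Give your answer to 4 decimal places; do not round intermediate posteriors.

Apply Bayes' rule sequentially, carrying P(affected) forward.
After a blood test='positive': P(affected) = 0.8·0.3500 / (0.8·0.3500 + 0.3·0.6500) ≈ 0.5895
After a blood test='positive': P(affected) = 0.8·0.5895 / (0.8·0.5895 + 0.3·0.4105) ≈ 0.7929
After a second independent assay='negative': P(affected) = 0.45·0.7929 / (0.45·0.7929 + 0.75·0.2071) ≈ 0.6967
After a second independent assay='negative': P(affected) = 0.45·0.6967 / (0.45·0.6967 + 0.75·0.3033) ≈ 0.5796
After a second independent assay='negative': P(affected) = 0.45·0.5796 / (0.45·0.5796 + 0.75·0.4204) ≈ 0.4527

0.4527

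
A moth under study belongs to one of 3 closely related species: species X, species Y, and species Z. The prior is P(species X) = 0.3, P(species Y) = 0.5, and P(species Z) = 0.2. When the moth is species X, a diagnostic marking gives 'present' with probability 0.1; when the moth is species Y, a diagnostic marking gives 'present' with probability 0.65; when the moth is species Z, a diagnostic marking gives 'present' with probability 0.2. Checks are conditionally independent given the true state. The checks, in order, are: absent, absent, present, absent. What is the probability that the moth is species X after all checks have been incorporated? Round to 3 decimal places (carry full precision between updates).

After 'absent': normaliser = 0.9·0.3000 + 0.35·0.5000 + 0.8·0.2000; P(species X) ≈ 0.4463, P(species Y) ≈ 0.2893, P(species Z) ≈ 0.2645
After 'absent': normaliser = 0.9·0.4463 + 0.35·0.2893 + 0.8·0.2645; P(species X) ≈ 0.5622, P(species Y) ≈ 0.1417, P(species Z) ≈ 0.2961
After 'present': normaliser = 0.1·0.5622 + 0.65·0.1417 + 0.2·0.2961; P(species X) ≈ 0.2709, P(species Y) ≈ 0.4438, P(species Z) ≈ 0.2854
After 'absent': normaliser = 0.9·0.2709 + 0.35·0.4438 + 0.8·0.2854; P(species X) ≈ 0.3886, P(species Y) ≈ 0.2476, P(species Z) ≈ 0.3639

0.389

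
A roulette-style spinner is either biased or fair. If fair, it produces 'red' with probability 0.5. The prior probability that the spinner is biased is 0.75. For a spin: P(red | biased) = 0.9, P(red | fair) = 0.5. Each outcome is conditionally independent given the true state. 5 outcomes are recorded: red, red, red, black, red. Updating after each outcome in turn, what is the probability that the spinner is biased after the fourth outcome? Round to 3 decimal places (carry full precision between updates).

After 'red': P(biased) = 0.9·0.7500 / (0.9·0.7500 + 0.5·0.2500) ≈ 0.8438
After 'red': P(biased) = 0.9·0.8438 / (0.9·0.8438 + 0.5·0.1562) ≈ 0.9067
After 'red': P(biased) = 0.9·0.9067 / (0.9·0.9067 + 0.5·0.0933) ≈ 0.9459
After 'black': P(biased) = 0.1·0.9459 / (0.1·0.9459 + 0.5·0.0541) ≈ 0.7777

0.778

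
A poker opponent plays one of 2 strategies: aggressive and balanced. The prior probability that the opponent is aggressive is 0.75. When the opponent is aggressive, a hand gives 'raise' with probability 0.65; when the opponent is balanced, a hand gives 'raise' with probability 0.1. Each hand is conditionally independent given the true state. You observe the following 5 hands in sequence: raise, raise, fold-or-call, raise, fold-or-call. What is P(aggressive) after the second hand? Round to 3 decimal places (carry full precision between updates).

Each posterior becomes the prior for the next update.
After 'raise': P(aggressive) = 0.65·0.7500 / (0.65·0.7500 + 0.1·0.2500) ≈ 0.9512
After 'raise': P(aggressive) = 0.65·0.9512 / (0.65·0.9512 + 0.1·0.0488) ≈ 0.9922

0.992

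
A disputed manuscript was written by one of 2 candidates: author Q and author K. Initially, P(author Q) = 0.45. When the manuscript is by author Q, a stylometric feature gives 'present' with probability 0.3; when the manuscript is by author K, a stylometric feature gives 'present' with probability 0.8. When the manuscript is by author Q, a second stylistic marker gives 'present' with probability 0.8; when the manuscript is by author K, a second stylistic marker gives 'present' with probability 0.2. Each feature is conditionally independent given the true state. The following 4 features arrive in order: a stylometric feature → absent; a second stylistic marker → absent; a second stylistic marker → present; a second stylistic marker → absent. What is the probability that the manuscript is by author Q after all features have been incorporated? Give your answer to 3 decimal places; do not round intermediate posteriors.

0.417

Each posterior becomes the prior for the next update.
After a stylometric feature='absent': P(author Q) = 0.7·0.4500 / (0.7·0.4500 + 0.2·0.5500) ≈ 0.7412
After a second stylistic marker='absent': P(author Q) = 0.2·0.7412 / (0.2·0.7412 + 0.8·0.2588) ≈ 0.4172
After a second stylistic marker='present': P(author Q) = 0.8·0.4172 / (0.8·0.4172 + 0.2·0.5828) ≈ 0.7412
After a second stylistic marker='absent': P(author Q) = 0.2·0.7412 / (0.2·0.7412 + 0.8·0.2588) ≈ 0.4172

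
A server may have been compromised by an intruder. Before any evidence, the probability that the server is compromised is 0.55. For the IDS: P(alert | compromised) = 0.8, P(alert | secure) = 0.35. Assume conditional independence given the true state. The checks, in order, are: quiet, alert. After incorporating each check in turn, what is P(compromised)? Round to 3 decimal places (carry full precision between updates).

After 'quiet': P(compromised) = 0.2·0.5500 / (0.2·0.5500 + 0.65·0.4500) ≈ 0.2733
After 'alert': P(compromised) = 0.8·0.2733 / (0.8·0.2733 + 0.35·0.7267) ≈ 0.4622

0.462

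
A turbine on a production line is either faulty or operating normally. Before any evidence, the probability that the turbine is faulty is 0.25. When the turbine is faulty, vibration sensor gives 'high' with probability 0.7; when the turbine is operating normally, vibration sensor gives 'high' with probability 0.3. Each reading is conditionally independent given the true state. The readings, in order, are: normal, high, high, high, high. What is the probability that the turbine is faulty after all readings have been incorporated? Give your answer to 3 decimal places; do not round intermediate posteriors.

0.809

After 'normal': P(faulty) = 0.3·0.2500 / (0.3·0.2500 + 0.7·0.7500) ≈ 0.1250
After 'high': P(faulty) = 0.7·0.1250 / (0.7·0.1250 + 0.3·0.8750) ≈ 0.2500
After 'high': P(faulty) = 0.7·0.2500 / (0.7·0.2500 + 0.3·0.7500) ≈ 0.4375
After 'high': P(faulty) = 0.7·0.4375 / (0.7·0.4375 + 0.3·0.5625) ≈ 0.6447
After 'high': P(faulty) = 0.7·0.6447 / (0.7·0.6447 + 0.3·0.3553) ≈ 0.8090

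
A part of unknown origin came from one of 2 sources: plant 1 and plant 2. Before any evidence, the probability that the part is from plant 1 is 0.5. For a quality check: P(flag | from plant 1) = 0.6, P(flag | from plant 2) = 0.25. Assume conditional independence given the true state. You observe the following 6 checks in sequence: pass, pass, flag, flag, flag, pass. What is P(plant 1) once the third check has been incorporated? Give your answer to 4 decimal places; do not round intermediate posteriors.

0.4057

After 'pass': P(plant 1) = 0.4·0.5000 / (0.4·0.5000 + 0.75·0.5000) ≈ 0.3478
After 'pass': P(plant 1) = 0.4·0.3478 / (0.4·0.3478 + 0.75·0.6522) ≈ 0.2215
After 'flag': P(plant 1) = 0.6·0.2215 / (0.6·0.2215 + 0.25·0.7785) ≈ 0.4057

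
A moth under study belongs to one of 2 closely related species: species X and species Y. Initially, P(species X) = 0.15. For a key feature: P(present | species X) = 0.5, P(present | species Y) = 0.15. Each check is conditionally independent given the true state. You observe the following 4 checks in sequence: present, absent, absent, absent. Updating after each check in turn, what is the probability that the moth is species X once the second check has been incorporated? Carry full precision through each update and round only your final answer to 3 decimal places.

After 'present': P(species X) = 0.5·0.1500 / (0.5·0.1500 + 0.15·0.8500) ≈ 0.3704
After 'absent': P(species X) = 0.5·0.3704 / (0.5·0.3704 + 0.85·0.6296) ≈ 0.2571

0.257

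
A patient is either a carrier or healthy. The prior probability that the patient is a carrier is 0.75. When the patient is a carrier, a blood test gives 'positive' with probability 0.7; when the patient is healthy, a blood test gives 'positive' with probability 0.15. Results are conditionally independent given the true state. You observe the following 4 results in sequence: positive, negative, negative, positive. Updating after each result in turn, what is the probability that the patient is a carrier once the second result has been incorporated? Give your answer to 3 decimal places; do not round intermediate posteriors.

0.832

Each posterior becomes the prior for the next update.
After 'positive': P(carrier) = 0.7·0.7500 / (0.7·0.7500 + 0.15·0.2500) ≈ 0.9333
After 'negative': P(carrier) = 0.3·0.9333 / (0.3·0.9333 + 0.85·0.0667) ≈ 0.8317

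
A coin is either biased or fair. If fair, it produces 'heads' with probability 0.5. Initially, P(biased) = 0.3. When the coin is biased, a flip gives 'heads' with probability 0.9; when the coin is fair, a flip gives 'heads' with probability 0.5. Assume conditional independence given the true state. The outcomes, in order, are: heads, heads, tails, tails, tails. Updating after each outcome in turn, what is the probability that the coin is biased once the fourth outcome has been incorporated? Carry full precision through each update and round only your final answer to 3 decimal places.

0.053

After 'heads': P(biased) = 0.9·0.3000 / (0.9·0.3000 + 0.5·0.7000) ≈ 0.4355
After 'heads': P(biased) = 0.9·0.4355 / (0.9·0.4355 + 0.5·0.5645) ≈ 0.5813
After 'tails': P(biased) = 0.1·0.5813 / (0.1·0.5813 + 0.5·0.4187) ≈ 0.2174
After 'tails': P(biased) = 0.1·0.2174 / (0.1·0.2174 + 0.5·0.7826) ≈ 0.0526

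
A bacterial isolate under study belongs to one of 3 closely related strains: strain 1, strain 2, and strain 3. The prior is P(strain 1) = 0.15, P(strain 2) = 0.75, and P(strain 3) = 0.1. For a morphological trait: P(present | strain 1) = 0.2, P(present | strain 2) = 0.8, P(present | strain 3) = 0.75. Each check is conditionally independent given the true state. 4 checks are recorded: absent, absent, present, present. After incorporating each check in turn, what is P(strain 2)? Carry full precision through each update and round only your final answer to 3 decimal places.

After 'absent': normaliser = 0.8·0.1500 + 0.2·0.7500 + 0.25·0.1000; P(strain 1) ≈ 0.4068, P(strain 2) ≈ 0.5085, P(strain 3) ≈ 0.0847
After 'absent': normaliser = 0.8·0.4068 + 0.2·0.5085 + 0.25·0.0847; P(strain 1) ≈ 0.7259, P(strain 2) ≈ 0.2268, P(strain 3) ≈ 0.0473
After 'present': normaliser = 0.2·0.7259 + 0.8·0.2268 + 0.75·0.0473; P(strain 1) ≈ 0.4009, P(strain 2) ≈ 0.5012, P(strain 3) ≈ 0.0979
After 'present': normaliser = 0.2·0.4009 + 0.8·0.5012 + 0.75·0.0979; P(strain 1) ≈ 0.1446, P(strain 2) ≈ 0.7230, P(strain 3) ≈ 0.1324

0.723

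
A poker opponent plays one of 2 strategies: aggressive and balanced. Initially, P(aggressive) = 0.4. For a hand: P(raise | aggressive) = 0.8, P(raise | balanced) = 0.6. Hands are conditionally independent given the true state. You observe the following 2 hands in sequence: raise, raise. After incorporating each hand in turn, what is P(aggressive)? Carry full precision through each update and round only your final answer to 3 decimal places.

After 'raise': P(aggressive) = 0.8·0.4000 / (0.8·0.4000 + 0.6·0.6000) ≈ 0.4706
After 'raise': P(aggressive) = 0.8·0.4706 / (0.8·0.4706 + 0.6·0.5294) ≈ 0.5424

0.542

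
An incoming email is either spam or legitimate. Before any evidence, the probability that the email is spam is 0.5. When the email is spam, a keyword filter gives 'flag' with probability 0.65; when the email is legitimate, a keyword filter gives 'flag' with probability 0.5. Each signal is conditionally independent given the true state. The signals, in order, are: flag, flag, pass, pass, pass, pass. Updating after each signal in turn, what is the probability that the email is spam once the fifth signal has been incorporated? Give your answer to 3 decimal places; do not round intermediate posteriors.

After 'flag': P(spam) = 0.65·0.5000 / (0.65·0.5000 + 0.5·0.5000) ≈ 0.5652
After 'flag': P(spam) = 0.65·0.5652 / (0.65·0.5652 + 0.5·0.4348) ≈ 0.6283
After 'pass': P(spam) = 0.35·0.6283 / (0.35·0.6283 + 0.5·0.3717) ≈ 0.5419
After 'pass': P(spam) = 0.35·0.5419 / (0.35·0.5419 + 0.5·0.4581) ≈ 0.4530
After 'pass': P(spam) = 0.35·0.4530 / (0.35·0.4530 + 0.5·0.5470) ≈ 0.3670

0.367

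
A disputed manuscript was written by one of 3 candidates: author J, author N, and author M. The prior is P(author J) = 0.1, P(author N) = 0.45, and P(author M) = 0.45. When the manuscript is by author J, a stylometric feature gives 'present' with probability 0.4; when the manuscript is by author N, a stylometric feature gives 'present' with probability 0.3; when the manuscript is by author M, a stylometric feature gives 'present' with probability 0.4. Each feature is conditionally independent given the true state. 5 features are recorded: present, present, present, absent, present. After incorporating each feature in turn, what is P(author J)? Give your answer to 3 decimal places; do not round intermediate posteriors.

Apply Bayes' rule sequentially, carrying P(author J) forward.
After 'present': normaliser = 0.4·0.1000 + 0.3·0.4500 + 0.4·0.4500; P(author J) ≈ 0.1127, P(author N) ≈ 0.3803, P(author M) ≈ 0.5070
After 'present': normaliser = 0.4·0.1127 + 0.3·0.3803 + 0.4·0.5070; P(author J) ≈ 0.1245, P(author N) ≈ 0.3152, P(author M) ≈ 0.5603
After 'present': normaliser = 0.4·0.1245 + 0.3·0.3152 + 0.4·0.5603; P(author J) ≈ 0.1352, P(author N) ≈ 0.2566, P(author M) ≈ 0.6082
After 'absent': normaliser = 0.6·0.1352 + 0.7·0.2566 + 0.6·0.6082; P(author J) ≈ 0.1296, P(author N) ≈ 0.2871, P(author M) ≈ 0.5833
After 'present': normaliser = 0.4·0.1296 + 0.3·0.2871 + 0.4·0.5833; P(author J) ≈ 0.1396, P(author N) ≈ 0.2320, P(author M) ≈ 0.6284

0.140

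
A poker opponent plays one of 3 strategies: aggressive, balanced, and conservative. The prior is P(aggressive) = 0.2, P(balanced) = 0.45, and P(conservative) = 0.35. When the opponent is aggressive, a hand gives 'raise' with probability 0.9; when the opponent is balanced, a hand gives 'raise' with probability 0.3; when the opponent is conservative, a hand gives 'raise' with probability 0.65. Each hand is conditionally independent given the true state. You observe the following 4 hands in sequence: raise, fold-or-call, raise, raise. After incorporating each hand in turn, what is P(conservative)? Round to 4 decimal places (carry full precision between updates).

0.5930

After 'raise': normaliser = 0.9·0.2000 + 0.3·0.4500 + 0.65·0.3500; P(aggressive) ≈ 0.3318, P(balanced) ≈ 0.2488, P(conservative) ≈ 0.4194
After 'fold-or-call': normaliser = 0.1·0.3318 + 0.7·0.2488 + 0.35·0.4194; P(aggressive) ≈ 0.0937, P(balanced) ≈ 0.4919, P(conservative) ≈ 0.4144
After 'raise': normaliser = 0.9·0.0937 + 0.3·0.4919 + 0.65·0.4144; P(aggressive) ≈ 0.1682, P(balanced) ≈ 0.2944, P(conservative) ≈ 0.5374
After 'raise': normaliser = 0.9·0.1682 + 0.3·0.2944 + 0.65·0.5374; P(aggressive) ≈ 0.2570, P(balanced) ≈ 0.1499, P(conservative) ≈ 0.5930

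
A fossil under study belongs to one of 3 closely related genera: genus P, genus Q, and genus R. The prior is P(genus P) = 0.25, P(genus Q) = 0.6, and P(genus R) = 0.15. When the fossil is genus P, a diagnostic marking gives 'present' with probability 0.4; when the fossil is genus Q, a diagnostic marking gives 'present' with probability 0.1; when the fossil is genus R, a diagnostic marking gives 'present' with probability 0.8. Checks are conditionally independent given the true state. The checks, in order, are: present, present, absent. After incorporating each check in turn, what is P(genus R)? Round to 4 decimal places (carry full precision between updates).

0.3951

Each posterior becomes the prior for the next update.
After 'present': normaliser = 0.4·0.2500 + 0.1·0.6000 + 0.8·0.1500; P(genus P) ≈ 0.3571, P(genus Q) ≈ 0.2143, P(genus R) ≈ 0.4286
After 'present': normaliser = 0.4·0.3571 + 0.1·0.2143 + 0.8·0.4286; P(genus P) ≈ 0.2817, P(genus Q) ≈ 0.0423, P(genus R) ≈ 0.6761
After 'absent': normaliser = 0.6·0.2817 + 0.9·0.0423 + 0.2·0.6761; P(genus P) ≈ 0.4938, P(genus Q) ≈ 0.1111, P(genus R) ≈ 0.3951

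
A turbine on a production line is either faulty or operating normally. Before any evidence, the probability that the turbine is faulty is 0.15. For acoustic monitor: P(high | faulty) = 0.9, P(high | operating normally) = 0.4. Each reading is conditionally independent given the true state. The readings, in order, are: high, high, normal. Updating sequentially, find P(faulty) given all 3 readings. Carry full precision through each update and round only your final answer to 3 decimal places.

0.130

After 'high': P(faulty) = 0.9·0.1500 / (0.9·0.1500 + 0.4·0.8500) ≈ 0.2842
After 'high': P(faulty) = 0.9·0.2842 / (0.9·0.2842 + 0.4·0.7158) ≈ 0.4718
After 'normal': P(faulty) = 0.1·0.4718 / (0.1·0.4718 + 0.6·0.5282) ≈ 0.1296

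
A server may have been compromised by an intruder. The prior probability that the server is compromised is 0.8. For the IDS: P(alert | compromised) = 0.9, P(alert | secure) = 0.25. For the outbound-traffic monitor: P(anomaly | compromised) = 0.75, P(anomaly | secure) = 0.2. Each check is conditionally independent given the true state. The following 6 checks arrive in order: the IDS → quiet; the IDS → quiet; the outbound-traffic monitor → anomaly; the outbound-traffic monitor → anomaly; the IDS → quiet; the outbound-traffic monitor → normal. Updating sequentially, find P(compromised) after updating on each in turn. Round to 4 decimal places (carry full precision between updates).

0.0400

After the IDS='quiet': P(compromised) = 0.1·0.8000 / (0.1·0.8000 + 0.75·0.2000) ≈ 0.3478
After the IDS='quiet': P(compromised) = 0.1·0.3478 / (0.1·0.3478 + 0.75·0.6522) ≈ 0.0664
After the outbound-traffic monitor='anomaly': P(compromised) = 0.75·0.0664 / (0.75·0.0664 + 0.2·0.9336) ≈ 0.2105
After the outbound-traffic monitor='anomaly': P(compromised) = 0.75·0.2105 / (0.75·0.2105 + 0.2·0.7895) ≈ 0.5000
After the IDS='quiet': P(compromised) = 0.1·0.5000 / (0.1·0.5000 + 0.75·0.5000) ≈ 0.1176
After the outbound-traffic monitor='normal': P(compromised) = 0.25·0.1176 / (0.25·0.1176 + 0.8·0.8824) ≈ 0.0400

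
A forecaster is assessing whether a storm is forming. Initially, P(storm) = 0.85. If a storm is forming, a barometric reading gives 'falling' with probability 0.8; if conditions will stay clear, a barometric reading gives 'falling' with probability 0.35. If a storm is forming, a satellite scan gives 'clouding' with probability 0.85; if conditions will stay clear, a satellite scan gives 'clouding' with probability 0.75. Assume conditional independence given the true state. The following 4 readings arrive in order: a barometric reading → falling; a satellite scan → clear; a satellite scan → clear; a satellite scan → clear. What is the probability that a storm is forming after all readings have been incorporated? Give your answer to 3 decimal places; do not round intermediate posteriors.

0.737

After a barometric reading='falling': P(storm) = 0.8·0.8500 / (0.8·0.8500 + 0.35·0.1500) ≈ 0.9283
After a satellite scan='clear': P(storm) = 0.15·0.9283 / (0.15·0.9283 + 0.25·0.0717) ≈ 0.8860
After a satellite scan='clear': P(storm) = 0.15·0.8860 / (0.15·0.8860 + 0.25·0.1140) ≈ 0.8234
After a satellite scan='clear': P(storm) = 0.15·0.8234 / (0.15·0.8234 + 0.25·0.1766) ≈ 0.7367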